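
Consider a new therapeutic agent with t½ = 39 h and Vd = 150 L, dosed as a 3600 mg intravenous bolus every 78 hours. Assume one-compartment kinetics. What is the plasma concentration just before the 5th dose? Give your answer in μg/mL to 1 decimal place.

f = (1/2)^(τ/t½) = (1/2)^(78/39) ≈ 0.2500.
C₀ = D/Vd = 3600/150 ≈ 24.000 μg/mL.
Before the 5th dose, 4 doses have been given. Superposition: Cmin = C₀·(f + f² + … + f^4).
≈ 24.000 × (0.2500 + 0.0625 + 0.0156 + 0.0039) ≈ 24.000 × 0.3320 ≈ 7.968 μg/mL.

8.0 μg/mL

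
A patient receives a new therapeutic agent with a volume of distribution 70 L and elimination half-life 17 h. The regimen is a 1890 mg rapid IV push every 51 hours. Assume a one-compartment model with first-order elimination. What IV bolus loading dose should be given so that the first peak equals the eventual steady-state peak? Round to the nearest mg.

f = (1/2)^(51/17) ≈ 0.125000; accumulation ratio R = 1/(1−f) ≈ 1.14286.
Loading dose to hit Cmax,ss on first dose: D_load = D_maint·R ≈ 1890 × 1.14286 ≈ 2160.01 mg.

2160 mg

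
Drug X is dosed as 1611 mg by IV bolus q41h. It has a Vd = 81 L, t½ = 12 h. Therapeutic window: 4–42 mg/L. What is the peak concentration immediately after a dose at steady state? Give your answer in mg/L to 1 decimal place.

21.9 mg/L

τ/t½ = 41/12 ≈ 3.4167, so fraction remaining f = (1/2)^(41/12) ≈ 0.0936.
At steady state, accumulation factor R = 1/(1 − e^(−kτ)) ≈ 1.1033.
Single-dose peak C₀ = D/Vd = 1611/81 ≈ 19.889 mg/L.
Steady-state peak Cmax,ss = C₀·R ≈ 19.889 × 1.1033 ≈ 21.944 mg/L.
Peak 21.9 mg/L vs MTC 42 mg/L: below toxic threshold.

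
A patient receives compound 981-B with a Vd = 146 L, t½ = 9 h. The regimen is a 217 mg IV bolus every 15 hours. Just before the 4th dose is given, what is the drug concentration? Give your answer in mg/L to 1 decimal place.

0.7 mg/L

f = (1/2)^(τ/t½) = (1/2)^(15/9) ≈ 0.3150.
C₀ = D/Vd = 217/146 ≈ 1.486 mg/L.
Before the 4th dose, 3 doses have been given. Superposition: Cmin = C₀·(f + f² + … + f^3).
≈ 1.486 × (0.3150 + 0.0992 + 0.0313) ≈ 1.486 × 0.4455 ≈ 0.662 mg/L.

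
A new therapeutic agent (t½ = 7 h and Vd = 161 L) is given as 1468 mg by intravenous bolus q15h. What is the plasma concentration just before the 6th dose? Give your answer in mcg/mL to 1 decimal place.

2.7 mcg/mL

f = (1/2)^(τ/t½) = (1/2)^(15/7) ≈ 0.2264.
C₀ = D/Vd = 1468/161 ≈ 9.118 mcg/mL.
Before the 6th dose, 5 doses have been given. Superposition: Cmin = C₀·(f + f² + … + f^5).
≈ 9.118 × (0.2264 + 0.0513 + 0.0116 + 0.0026 + 0.0006) ≈ 9.118 × 0.2925 ≈ 2.667 mcg/mL.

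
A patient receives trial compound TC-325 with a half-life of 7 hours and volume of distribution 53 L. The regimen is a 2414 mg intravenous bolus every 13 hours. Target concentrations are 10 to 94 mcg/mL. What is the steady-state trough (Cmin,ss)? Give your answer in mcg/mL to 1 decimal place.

Over one 13-h interval, 13/7 ≈ 1.8571 half-lives elapse, leaving f ≈ 0.2760 of each dose.
Each bolus raises the concentration by D/Vd = 2414/53 ≈ 45.547 mcg/mL.
Steady-state trough Cmin,ss = C₀·f/(1−f) ≈ 45.547 × 0.2760/0.7240 ≈ 17.363 mcg/mL.
Trough 17.4 mcg/mL vs MEC 10 mcg/mL: adequate.

17.4 mcg/mL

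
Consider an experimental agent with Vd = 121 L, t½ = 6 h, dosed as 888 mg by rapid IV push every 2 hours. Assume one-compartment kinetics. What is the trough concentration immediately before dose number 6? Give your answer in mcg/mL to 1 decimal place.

f = (1/2)^(τ/t½) = (1/2)^(2/6) ≈ 0.7937.
C₀ = D/Vd = 888/121 ≈ 7.339 mcg/mL.
Before the 6th dose, 5 doses have been given. Superposition: Cmin = C₀·(f + f² + … + f^5).
≈ 7.339 × (0.7937 + 0.6300 + 0.5000 + 0.3968 + 0.3150) ≈ 7.339 × 2.6355 ≈ 19.342 mcg/mL.

19.3 mcg/mL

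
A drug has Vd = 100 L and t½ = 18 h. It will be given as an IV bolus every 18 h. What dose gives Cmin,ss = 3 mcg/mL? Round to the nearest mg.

τ/t½ = 18/18 ≈ 1, so f = (1/2)^(18/18) ≈ 0.500000.
Cmin,ss = (D/Vd)·f/(1−f), so D = Cmin,ss·Vd·(1−f)/f.
D = 3 × 100 × (1−f)/f ≈ 3 × 100 × 1.00000 ≈ 300.00 mg.

300 mg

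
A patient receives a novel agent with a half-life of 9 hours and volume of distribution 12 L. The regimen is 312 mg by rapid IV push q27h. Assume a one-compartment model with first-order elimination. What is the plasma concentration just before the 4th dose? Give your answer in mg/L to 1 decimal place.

f = (1/2)^(τ/t½) = (1/2)^(27/9) ≈ 0.1250.
C₀ = D/Vd = 312/12 ≈ 26.000 mg/L.
Before the 4th dose, 3 doses have been given. Superposition: Cmin = C₀·(f + f² + … + f^3).
≈ 26.000 × (0.1250 + 0.0156 + 0.0020) ≈ 26.000 × 0.1426 ≈ 3.708 mg/L.

3.7 mg/L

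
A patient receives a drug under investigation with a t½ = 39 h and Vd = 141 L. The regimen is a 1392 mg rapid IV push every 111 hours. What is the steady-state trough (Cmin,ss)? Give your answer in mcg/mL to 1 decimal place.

Over one 111-h interval, 111/39 ≈ 2.8462 half-lives elapse, leaving f ≈ 0.1391 of each dose.
Single-dose peak C₀ = D/Vd = 1392/141 ≈ 9.872 mcg/mL.
Steady-state trough Cmin,ss = C₀·f/(1−f) ≈ 9.872 × 0.1391/0.8609 ≈ 1.595 mcg/mL.

1.6 mcg/mL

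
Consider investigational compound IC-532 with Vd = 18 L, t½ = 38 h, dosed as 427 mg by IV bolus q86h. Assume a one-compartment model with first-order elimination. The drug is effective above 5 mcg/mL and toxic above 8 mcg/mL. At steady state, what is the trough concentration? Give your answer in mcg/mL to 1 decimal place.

k = ln2/t½ = ln2/38 ≈ 0.018241 h⁻¹; fraction remaining f = e^(−kτ) = e^(−0.018241×86) ≈ 0.2083.
Each bolus raises the concentration by D/Vd = 427/18 ≈ 23.722 mcg/mL.
Steady-state trough Cmin,ss = C₀·f/(1−f) ≈ 23.722 × 0.2083/0.7917 ≈ 6.241 mcg/mL.
Trough 6.2 mcg/mL vs MEC 5 mcg/mL: adequate.

6.2 mcg/mL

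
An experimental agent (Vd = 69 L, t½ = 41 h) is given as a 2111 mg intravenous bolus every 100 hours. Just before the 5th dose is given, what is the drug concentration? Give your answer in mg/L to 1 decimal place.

6.9 mg/L

f = (1/2)^(τ/t½) = (1/2)^(100/41) ≈ 0.1844.
C₀ = D/Vd = 2111/69 ≈ 30.594 mg/L.
Before the 5th dose, 4 doses have been given. Superposition: Cmin = C₀·(f + f² + … + f^4).
≈ 30.594 × (0.1844 + 0.0340 + 0.0063 + 0.0012) ≈ 30.594 × 0.2259 ≈ 6.911 mg/L.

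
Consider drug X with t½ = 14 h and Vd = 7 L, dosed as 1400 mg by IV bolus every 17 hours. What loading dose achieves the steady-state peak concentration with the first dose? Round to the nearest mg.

f = (1/2)^(17/14) ≈ 0.430986; accumulation ratio R = 1/(1−f) ≈ 1.75743.
Loading dose to hit Cmax,ss on first dose: D_load = D_maint·R ≈ 1400 × 1.75743 ≈ 2460.40 mg.

2460 mg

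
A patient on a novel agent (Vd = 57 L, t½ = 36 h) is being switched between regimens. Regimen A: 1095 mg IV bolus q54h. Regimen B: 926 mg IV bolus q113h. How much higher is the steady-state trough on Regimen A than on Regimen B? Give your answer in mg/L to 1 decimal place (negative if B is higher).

Regimen A: f = (1/2)^(54/36) ≈ 0.3536; Cmin,ss = (1095/57)·f/(1−f) ≈ 10.509 mg/L.
Regimen B: f = (1/2)^(113/36) ≈ 0.1135; Cmin,ss = (926/57)·f/(1−f) ≈ 2.080 mg/L.
Difference ≈ 10.509 − 2.080 ≈ 8.429 mg/L.

8.4 mg/L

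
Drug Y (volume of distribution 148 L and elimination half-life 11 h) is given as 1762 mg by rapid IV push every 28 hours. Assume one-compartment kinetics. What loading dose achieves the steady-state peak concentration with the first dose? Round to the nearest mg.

2126 mg

f = (1/2)^(28/11) ≈ 0.171294; accumulation ratio R = 1/(1−f) ≈ 1.20670.
Loading dose to hit Cmax,ss on first dose: D_load = D_maint·R ≈ 1762 × 1.20670 ≈ 2126.21 mg.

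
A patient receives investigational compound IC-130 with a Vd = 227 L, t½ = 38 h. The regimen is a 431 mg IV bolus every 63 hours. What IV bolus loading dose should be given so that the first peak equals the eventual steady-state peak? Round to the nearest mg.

f = (1/2)^(63/38) ≈ 0.316901; accumulation ratio R = 1/(1−f) ≈ 1.46392.
Loading dose to hit Cmax,ss on first dose: D_load = D_maint·R ≈ 431 × 1.46392 ≈ 630.95 mg.

631 mg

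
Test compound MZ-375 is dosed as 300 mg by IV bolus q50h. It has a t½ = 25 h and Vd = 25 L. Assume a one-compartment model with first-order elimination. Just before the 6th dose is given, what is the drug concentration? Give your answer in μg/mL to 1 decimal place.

f = (1/2)^(τ/t½) = (1/2)^(50/25) ≈ 0.2500.
C₀ = D/Vd = 300/25 ≈ 12.000 μg/mL.
Before the 6th dose, 5 doses have been given. Superposition: Cmin = C₀·(f + f² + … + f^5).
≈ 12.000 × (0.2500 + 0.0625 + 0.0156 + 0.0039 + 0.0010) ≈ 12.000 × 0.3330 ≈ 3.996 μg/mL.

4.0 μg/mL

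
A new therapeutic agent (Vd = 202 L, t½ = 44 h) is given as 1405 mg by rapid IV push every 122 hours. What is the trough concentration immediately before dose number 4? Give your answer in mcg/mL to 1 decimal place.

1.2 mcg/mL

f = (1/2)^(τ/t½) = (1/2)^(122/44) ≈ 0.1463.
C₀ = D/Vd = 1405/202 ≈ 6.955 mcg/mL.
Before the 4th dose, 3 doses have been given. Superposition: Cmin = C₀·(f + f² + … + f^3).
≈ 6.955 × (0.1463 + 0.0214 + 0.0031) ≈ 6.955 × 0.1708 ≈ 1.188 mcg/mL.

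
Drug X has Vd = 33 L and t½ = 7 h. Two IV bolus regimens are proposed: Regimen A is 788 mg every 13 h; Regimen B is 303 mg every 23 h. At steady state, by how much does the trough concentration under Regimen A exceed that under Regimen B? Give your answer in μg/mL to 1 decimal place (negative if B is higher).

Regimen A: f = (1/2)^(13/7) ≈ 0.2760; Cmin,ss = (788/33)·f/(1−f) ≈ 9.103 μg/mL.
Regimen B: f = (1/2)^(23/7) ≈ 0.1025; Cmin,ss = (303/33)·f/(1−f) ≈ 1.049 μg/mL.
Difference ≈ 9.103 − 1.049 ≈ 8.054 μg/mL.

8.1 μg/mL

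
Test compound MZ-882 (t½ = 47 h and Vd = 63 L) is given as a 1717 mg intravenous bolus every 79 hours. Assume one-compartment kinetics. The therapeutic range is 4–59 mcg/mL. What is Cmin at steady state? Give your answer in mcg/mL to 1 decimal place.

Over one 79-h interval, 79/47 ≈ 1.6809 half-lives elapse, leaving f ≈ 0.3119 of each dose.
At steady state, accumulation factor R = 1/(1 − e^(−kτ)) ≈ 1.4533.
Single-dose peak C₀ = D/Vd = 1717/63 ≈ 27.254 mcg/mL.
Steady-state peak Cmax,ss = C₀·R ≈ 27.254 × 1.4533 ≈ 39.608 mcg/mL.
One interval later, Cmin,ss = Cmax,ss·e^(−kτ) ≈ 39.608 × 0.3119 ≈ 12.354 mcg/mL.
Trough 12.4 mcg/mL vs MEC 4 mcg/mL: adequate.

12.4 mcg/mL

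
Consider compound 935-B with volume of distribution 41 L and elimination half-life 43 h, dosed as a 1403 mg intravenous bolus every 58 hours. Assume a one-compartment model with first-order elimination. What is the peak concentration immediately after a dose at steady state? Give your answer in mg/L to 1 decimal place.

Over one 58-h interval, 58/43 ≈ 1.3488 half-lives elapse, leaving f ≈ 0.3926 of each dose.
Accumulation ratio R = 1/(1 − f) ≈ 1/0.6074 ≈ 1.6464.
Single-dose peak C₀ = D/Vd = 1403/41 ≈ 34.220 mg/L.
Steady-state peak Cmax,ss = C₀·R ≈ 34.220 × 1.6464 ≈ 56.340 mg/L.

56.3 mg/L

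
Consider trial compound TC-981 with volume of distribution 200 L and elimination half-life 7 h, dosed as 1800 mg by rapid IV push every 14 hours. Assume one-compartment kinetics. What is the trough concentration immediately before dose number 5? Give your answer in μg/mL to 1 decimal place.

f = (1/2)^(τ/t½) = (1/2)^(14/7) ≈ 0.2500.
C₀ = D/Vd = 1800/200 ≈ 9.000 μg/mL.
Before the 5th dose, 4 doses have been given. Superposition: Cmin = C₀·(f + f² + … + f^4).
≈ 9.000 × (0.2500 + 0.0625 + 0.0156 + 0.0039) ≈ 9.000 × 0.3320 ≈ 2.988 μg/mL.

3.0 μg/mL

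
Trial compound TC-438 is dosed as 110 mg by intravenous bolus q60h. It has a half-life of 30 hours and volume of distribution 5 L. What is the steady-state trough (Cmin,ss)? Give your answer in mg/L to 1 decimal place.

7.3 mg/L

The dosing interval is 2 half-lives, so f = 2^(−2) = 0.25.
At steady state, R = 1/(1 − 0.25) = 4/3.
Single-dose peak C₀ = D/Vd = 110/5 = 22 mg/L.
Steady-state peak Cmax,ss = C₀·R = 22 × 4/3 ≈ 29.333 mg/L.
Steady-state trough Cmin,ss = Cmax,ss·f ≈ 29.333 × 0.25 ≈ 7.333 mg/L.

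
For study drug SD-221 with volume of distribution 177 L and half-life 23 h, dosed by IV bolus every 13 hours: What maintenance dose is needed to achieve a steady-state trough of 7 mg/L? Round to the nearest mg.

τ/t½ = 13/23 ≈ 0.56522, so f = (1/2)^(13/23) ≈ 0.675854.
Cmin,ss = (D/Vd)·f/(1−f), so D = Cmin,ss·Vd·(1−f)/f.
D = 7 × 177 × (1−f)/f ≈ 7 × 177 × 0.47961 ≈ 594.24 mg.

594 mg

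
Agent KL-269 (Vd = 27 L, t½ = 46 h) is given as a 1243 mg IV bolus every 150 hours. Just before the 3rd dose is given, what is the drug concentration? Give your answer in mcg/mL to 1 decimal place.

5.3 mcg/mL

f = (1/2)^(τ/t½) = (1/2)^(150/46) ≈ 0.1043.
C₀ = D/Vd = 1243/27 ≈ 46.037 mcg/mL.
Before the 3rd dose, 2 doses have been given. Superposition: Cmin = C₀·(f + f²).
≈ 46.037 × (0.1043 + 0.0109) ≈ 46.037 × 0.1152 ≈ 5.303 mcg/mL.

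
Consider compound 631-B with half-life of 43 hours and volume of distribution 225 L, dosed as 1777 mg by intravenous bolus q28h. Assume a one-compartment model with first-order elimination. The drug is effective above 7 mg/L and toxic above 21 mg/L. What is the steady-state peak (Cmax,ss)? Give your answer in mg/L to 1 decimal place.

21.7 mg/L

Over one 28-h interval, 28/43 ≈ 0.65116 half-lives elapse, leaving f ≈ 0.6368 of each dose.
Accumulation ratio R = 1/(1 − f) ≈ 1/0.3632 ≈ 2.7533.
Single-dose peak C₀ = D/Vd = 1777/225 ≈ 7.898 mg/L.
Cmax,ss = C₀/(1 − f) ≈ 7.898/0.3632 ≈ 21.746 mg/L.
Peak 21.7 mg/L vs MTC 21 mg/L: exceeds toxic threshold.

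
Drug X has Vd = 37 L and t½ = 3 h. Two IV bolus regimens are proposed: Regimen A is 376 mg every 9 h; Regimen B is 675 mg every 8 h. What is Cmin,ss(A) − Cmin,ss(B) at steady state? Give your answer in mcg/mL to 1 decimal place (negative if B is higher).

-2.0 mcg/mL

Regimen A: f = (1/2)^(9/3) ≈ 0.1250; Cmin,ss = (376/37)·f/(1−f) ≈ 1.452 mcg/mL.
Regimen B: f = (1/2)^(8/3) ≈ 0.1575; Cmin,ss = (675/37)·f/(1−f) ≈ 3.410 mcg/mL.
Difference ≈ 1.452 − 3.410 ≈ -1.958 mcg/mL.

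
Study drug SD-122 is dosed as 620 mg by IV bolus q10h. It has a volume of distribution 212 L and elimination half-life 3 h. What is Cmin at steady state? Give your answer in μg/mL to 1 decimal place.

k = ln2/t½ = ln2/3 ≈ 0.231049 h⁻¹; fraction remaining f = e^(−kτ) = e^(−0.231049×10) ≈ 0.0992.
At steady state, accumulation factor R = 1/(1 − e^(−kτ)) ≈ 1.1101.
Each bolus raises the concentration by D/Vd = 620/212 ≈ 2.925 μg/mL.
Steady-state peak Cmax,ss = C₀·R ≈ 2.925 × 1.1101 ≈ 3.247 μg/mL.
One interval later, Cmin,ss = Cmax,ss·e^(−kτ) ≈ 3.247 × 0.0992 ≈ 0.322 μg/mL.

0.3 μg/mL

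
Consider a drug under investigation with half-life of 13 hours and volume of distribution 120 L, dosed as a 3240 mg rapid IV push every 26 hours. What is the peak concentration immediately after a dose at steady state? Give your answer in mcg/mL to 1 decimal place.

τ = 26 h = 2 half-lives, so f = (1/2)^2 = 0.25.
Accumulation ratio R = 1/(1 − f) = 1/0.75 = 4/3.
Single-dose peak C₀ = D/Vd = 3240/120 = 27 mcg/mL.
Steady-state peak Cmax,ss = C₀·R = 27 × 4/3 ≈ 36.000 mcg/mL.

36.0 mcg/mL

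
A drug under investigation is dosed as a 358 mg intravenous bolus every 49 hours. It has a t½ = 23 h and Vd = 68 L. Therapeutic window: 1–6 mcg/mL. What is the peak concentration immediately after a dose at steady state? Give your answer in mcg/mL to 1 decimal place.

6.8 mcg/mL

τ/t½ = 49/23 ≈ 2.1304, so fraction remaining f = (1/2)^(49/23) ≈ 0.2284.
Accumulation ratio R = 1/(1 − f) ≈ 1/0.7716 ≈ 1.2960.
Single-dose peak C₀ = D/Vd = 358/68 ≈ 5.265 mcg/mL.
Steady-state peak Cmax,ss = C₀·R ≈ 5.265 × 1.2960 ≈ 6.823 mcg/mL.
Peak 6.8 mcg/mL vs MTC 6 mcg/mL: exceeds toxic threshold.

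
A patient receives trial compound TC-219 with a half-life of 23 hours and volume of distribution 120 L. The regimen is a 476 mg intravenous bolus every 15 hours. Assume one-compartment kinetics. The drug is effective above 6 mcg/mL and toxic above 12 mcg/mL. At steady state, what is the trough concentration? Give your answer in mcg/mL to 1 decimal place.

Over one 15-h interval, 15/23 ≈ 0.65217 half-lives elapse, leaving f ≈ 0.6363 of each dose.
At steady state, accumulation factor R = 1/(1 − e^(−kτ)) ≈ 2.7495.
Each bolus raises the concentration by D/Vd = 476/120 ≈ 3.967 mcg/mL.
Cmax,ss = C₀/(1 − f) ≈ 3.967/0.3637 ≈ 10.907 mcg/mL.
One interval later, Cmin,ss = Cmax,ss·e^(−kτ) ≈ 10.907 × 0.6363 ≈ 6.940 mcg/mL.
Trough 6.9 mcg/mL vs MEC 6 mcg/mL: adequate.

6.9 mcg/mL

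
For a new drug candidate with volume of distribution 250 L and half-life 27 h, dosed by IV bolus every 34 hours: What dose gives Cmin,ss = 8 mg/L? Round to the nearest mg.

2787 mg

τ/t½ = 34/27 ≈ 1.2593, so f = (1/2)^(34/27) ≈ 0.417758.
Cmin,ss = (D/Vd)·f/(1−f), so D = Cmin,ss·Vd·(1−f)/f.
D = 8 × 250 × (1−f)/f ≈ 8 × 250 × 1.39373 ≈ 2787.46 mg.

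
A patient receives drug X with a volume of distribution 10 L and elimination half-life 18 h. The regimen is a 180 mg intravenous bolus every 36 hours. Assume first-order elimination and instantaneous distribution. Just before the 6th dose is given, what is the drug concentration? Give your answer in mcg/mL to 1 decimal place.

6.0 mcg/mL

f = (1/2)^(τ/t½) = (1/2)^(36/18) ≈ 0.2500.
C₀ = D/Vd = 180/10 ≈ 18.000 mcg/mL.
Before the 6th dose, 5 doses have been given. Superposition: Cmin = C₀·(f + f² + … + f^5).
≈ 18.000 × (0.2500 + 0.0625 + 0.0156 + 0.0039 + 0.0010) ≈ 18.000 × 0.3330 ≈ 5.994 mcg/mL.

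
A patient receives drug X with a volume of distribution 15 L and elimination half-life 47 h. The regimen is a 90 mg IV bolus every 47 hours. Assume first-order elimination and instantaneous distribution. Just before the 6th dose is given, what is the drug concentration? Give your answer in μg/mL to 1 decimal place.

5.8 μg/mL

f = (1/2)^(τ/t½) = (1/2)^(47/47) ≈ 0.5000.
C₀ = D/Vd = 90/15 ≈ 6.000 μg/mL.
Before the 6th dose, 5 doses have been given. Superposition: Cmin = C₀·(f + f² + … + f^5).
≈ 6.000 × (0.5000 + 0.2500 + 0.1250 + 0.0625 + 0.0313) ≈ 6.000 × 0.9688 ≈ 5.813 μg/mL.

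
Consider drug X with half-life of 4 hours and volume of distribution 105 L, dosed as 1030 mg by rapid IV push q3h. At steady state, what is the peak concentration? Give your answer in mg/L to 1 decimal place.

Over one 3-h interval, 3/4 ≈ 0.75 half-lives elapse, leaving f ≈ 0.5946 of each dose.
Accumulation ratio R = 1/(1 − f) ≈ 1/0.4054 ≈ 2.4667.
Single-dose peak C₀ = D/Vd = 1030/105 ≈ 9.810 mg/L.
Steady-state peak Cmax,ss = C₀·R ≈ 9.810 × 2.4667 ≈ 24.198 mg/L.

24.2 mg/L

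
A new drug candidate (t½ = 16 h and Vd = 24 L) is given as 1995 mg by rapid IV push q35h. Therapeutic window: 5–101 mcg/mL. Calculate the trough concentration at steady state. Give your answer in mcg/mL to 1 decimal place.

k = ln2/t½ = ln2/16 ≈ 0.043322 h⁻¹; fraction remaining f = e^(−kτ) = e^(−0.043322×35) ≈ 0.2195.
Each bolus raises the concentration by D/Vd = 1995/24 ≈ 83.125 mcg/mL.
Steady-state trough Cmin,ss = C₀·f/(1−f) ≈ 83.125 × 0.2195/0.7805 ≈ 23.377 mcg/mL.
Trough 23.4 mcg/mL vs MEC 5 mcg/mL: adequate.

23.4 mcg/mL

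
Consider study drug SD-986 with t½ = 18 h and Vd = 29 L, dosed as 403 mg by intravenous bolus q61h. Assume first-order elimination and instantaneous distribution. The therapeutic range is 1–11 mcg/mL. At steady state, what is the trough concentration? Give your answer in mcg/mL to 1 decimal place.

1.5 mcg/mL

Over one 61-h interval, 61/18 ≈ 3.3889 half-lives elapse, leaving f ≈ 0.0955 of each dose.
At steady state, accumulation factor R = 1/(1 − e^(−kτ)) ≈ 1.1056.
Each bolus raises the concentration by D/Vd = 403/29 ≈ 13.897 mcg/mL.
Steady-state peak Cmax,ss = C₀·R ≈ 13.897 × 1.1056 ≈ 15.365 mcg/mL.
Steady-state trough Cmin,ss = Cmax,ss·f ≈ 15.365 × 0.0955 ≈ 1.467 mcg/mL.
Trough 1.5 mcg/mL vs MEC 1 mcg/mL: adequate.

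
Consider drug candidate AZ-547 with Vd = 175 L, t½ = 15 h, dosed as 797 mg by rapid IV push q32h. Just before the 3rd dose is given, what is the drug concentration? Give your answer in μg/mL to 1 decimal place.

1.3 μg/mL

f = (1/2)^(τ/t½) = (1/2)^(32/15) ≈ 0.2279.
C₀ = D/Vd = 797/175 ≈ 4.554 μg/mL.
Before the 3rd dose, 2 doses have been given. Superposition: Cmin = C₀·(f + f²).
≈ 4.554 × (0.2279 + 0.0519) ≈ 4.554 × 0.2798 ≈ 1.274 μg/mL.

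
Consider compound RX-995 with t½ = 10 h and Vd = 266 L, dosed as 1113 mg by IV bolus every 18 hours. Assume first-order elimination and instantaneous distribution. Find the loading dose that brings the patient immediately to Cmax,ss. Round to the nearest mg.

f = (1/2)^(18/10) ≈ 0.287175; accumulation ratio R = 1/(1−f) ≈ 1.40287.
Loading dose to hit Cmax,ss on first dose: D_load = D_maint·R ≈ 1113 × 1.40287 ≈ 1561.39 mg.

1561 mg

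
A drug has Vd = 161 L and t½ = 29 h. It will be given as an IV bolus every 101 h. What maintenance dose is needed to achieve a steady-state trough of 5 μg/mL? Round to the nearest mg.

8194 mg

τ/t½ = 101/29 ≈ 3.4828, so f = (1/2)^(101/29) ≈ 0.089451.
Cmin,ss = (D/Vd)·f/(1−f), so D = Cmin,ss·Vd·(1−f)/f.
D = 5 × 161 × (1−f)/f ≈ 5 × 161 × 10.17930 ≈ 8194.34 mg.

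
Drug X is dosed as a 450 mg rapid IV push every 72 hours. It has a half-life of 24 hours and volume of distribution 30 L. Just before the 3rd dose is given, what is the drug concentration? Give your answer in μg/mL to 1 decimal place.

2.1 μg/mL

f = (1/2)^(τ/t½) = (1/2)^(72/24) ≈ 0.1250.
C₀ = D/Vd = 450/30 ≈ 15.000 μg/mL.
Before the 3rd dose, 2 doses have been given. Superposition: Cmin = C₀·(f + f²).
≈ 15.000 × (0.1250 + 0.0156) ≈ 15.000 × 0.1406 ≈ 2.109 μg/mL.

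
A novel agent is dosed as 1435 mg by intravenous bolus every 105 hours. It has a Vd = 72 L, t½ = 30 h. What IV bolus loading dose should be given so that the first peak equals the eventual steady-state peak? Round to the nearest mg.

f = (1/2)^(105/30) ≈ 0.088388; accumulation ratio R = 1/(1−f) ≈ 1.09696.
Loading dose to hit Cmax,ss on first dose: D_load = D_maint·R ≈ 1435 × 1.09696 ≈ 1574.14 mg.

1574 mg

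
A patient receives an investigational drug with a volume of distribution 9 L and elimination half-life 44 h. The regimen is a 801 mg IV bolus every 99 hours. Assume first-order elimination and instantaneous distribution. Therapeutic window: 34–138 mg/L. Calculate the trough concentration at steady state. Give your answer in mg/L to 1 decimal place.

23.7 mg/L

k = ln2/t½ = ln2/44 ≈ 0.015753 h⁻¹; fraction remaining f = e^(−kτ) = e^(−0.015753×99) ≈ 0.2102.
Accumulation ratio R = 1/(1 − f) ≈ 1/0.7898 ≈ 1.2661.
Single-dose peak C₀ = D/Vd = 801/9 ≈ 89.000 mg/L.
Steady-state peak Cmax,ss = C₀·R ≈ 89.000 × 1.2661 ≈ 112.683 mg/L.
One interval later, Cmin,ss = Cmax,ss·e^(−kτ) ≈ 112.683 × 0.2102 ≈ 23.686 mg/L.
Trough 23.7 mg/L vs MEC 34 mg/L: subtherapeutic.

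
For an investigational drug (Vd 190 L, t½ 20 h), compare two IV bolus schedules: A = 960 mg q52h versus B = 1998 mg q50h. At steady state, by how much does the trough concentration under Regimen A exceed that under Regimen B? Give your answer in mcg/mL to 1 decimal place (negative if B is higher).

-1.3 mcg/mL

Regimen A: f = (1/2)^(52/20) ≈ 0.1649; Cmin,ss = (960/190)·f/(1−f) ≈ 0.998 mcg/mL.
Regimen B: f = (1/2)^(50/20) ≈ 0.1768; Cmin,ss = (1998/190)·f/(1−f) ≈ 2.258 mcg/mL.
Difference ≈ 0.998 − 2.258 ≈ -1.260 mcg/mL.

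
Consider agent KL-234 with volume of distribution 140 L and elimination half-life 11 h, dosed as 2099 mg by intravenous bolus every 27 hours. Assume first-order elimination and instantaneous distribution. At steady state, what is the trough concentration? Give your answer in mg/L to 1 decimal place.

Over one 27-h interval, 27/11 ≈ 2.4545 half-lives elapse, leaving f ≈ 0.1824 of each dose.
Single-dose peak C₀ = D/Vd = 2099/140 ≈ 14.993 mg/L.
Steady-state trough Cmin,ss = C₀·f/(1−f) ≈ 14.993 × 0.1824/0.8176 ≈ 3.345 mg/L.

3.3 mg/L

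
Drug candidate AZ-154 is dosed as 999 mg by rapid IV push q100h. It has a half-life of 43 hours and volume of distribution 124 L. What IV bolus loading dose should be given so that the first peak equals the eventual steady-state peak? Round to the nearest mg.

1248 mg

f = (1/2)^(100/43) ≈ 0.199494; accumulation ratio R = 1/(1−f) ≈ 1.24921.
Loading dose to hit Cmax,ss on first dose: D_load = D_maint·R ≈ 999 × 1.24921 ≈ 1247.96 mg.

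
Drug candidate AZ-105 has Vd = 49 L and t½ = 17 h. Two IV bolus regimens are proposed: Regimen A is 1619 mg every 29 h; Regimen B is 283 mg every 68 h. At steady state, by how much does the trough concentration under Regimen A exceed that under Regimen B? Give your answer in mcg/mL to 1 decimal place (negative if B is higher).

14.2 mcg/mL

Regimen A: f = (1/2)^(29/17) ≈ 0.3065; Cmin,ss = (1619/49)·f/(1−f) ≈ 14.603 mcg/mL.
Regimen B: f = (1/2)^(68/17) ≈ 0.0625; Cmin,ss = (283/49)·f/(1−f) ≈ 0.385 mcg/mL.
Difference ≈ 14.603 − 0.385 ≈ 14.218 mcg/mL.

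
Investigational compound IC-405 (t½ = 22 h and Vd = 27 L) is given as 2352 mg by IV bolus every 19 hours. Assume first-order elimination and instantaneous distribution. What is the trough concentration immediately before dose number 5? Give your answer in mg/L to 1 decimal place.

96.6 mg/L

f = (1/2)^(τ/t½) = (1/2)^(19/22) ≈ 0.5496.
C₀ = D/Vd = 2352/27 ≈ 87.111 mg/L.
Before the 5th dose, 4 doses have been given. Superposition: Cmin = C₀·(f + f² + … + f^4).
≈ 87.111 × (0.5496 + 0.3021 + 0.1660 + 0.0912) ≈ 87.111 × 1.1089 ≈ 96.597 mg/L.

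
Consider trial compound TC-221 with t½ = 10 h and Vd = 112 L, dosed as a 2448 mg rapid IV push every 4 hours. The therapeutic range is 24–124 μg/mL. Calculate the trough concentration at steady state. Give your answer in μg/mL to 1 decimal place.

68.4 μg/mL

Over one 4-h interval, 4/10 ≈ 0.4 half-lives elapse, leaving f ≈ 0.7579 of each dose.
At steady state, accumulation factor R = 1/(1 − e^(−kτ)) ≈ 4.1305.
Each bolus raises the concentration by D/Vd = 2448/112 ≈ 21.857 μg/mL.
Steady-state peak Cmax,ss = C₀·R ≈ 21.857 × 4.1305 ≈ 90.280 μg/mL.
Steady-state trough Cmin,ss = Cmax,ss·f ≈ 90.280 × 0.7579 ≈ 68.423 μg/mL.
Trough 68.4 μg/mL vs MEC 24 μg/mL: adequate.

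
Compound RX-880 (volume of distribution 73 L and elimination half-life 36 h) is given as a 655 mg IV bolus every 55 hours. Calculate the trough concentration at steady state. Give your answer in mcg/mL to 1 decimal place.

k = ln2/t½ = ln2/36 ≈ 0.019254 h⁻¹; fraction remaining f = e^(−kτ) = e^(−0.019254×55) ≈ 0.3468.
Each bolus raises the concentration by D/Vd = 655/73 ≈ 8.973 mcg/mL.
Steady-state trough Cmin,ss = C₀·f/(1−f) ≈ 8.973 × 0.3468/0.6532 ≈ 4.764 mcg/mL.

4.8 mcg/mL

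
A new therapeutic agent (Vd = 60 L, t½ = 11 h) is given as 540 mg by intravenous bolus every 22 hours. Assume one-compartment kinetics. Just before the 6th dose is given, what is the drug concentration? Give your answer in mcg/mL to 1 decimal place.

3.0 mcg/mL

f = (1/2)^(τ/t½) = (1/2)^(22/11) ≈ 0.2500.
C₀ = D/Vd = 540/60 ≈ 9.000 mcg/mL.
Before the 6th dose, 5 doses have been given. Superposition: Cmin = C₀·(f + f² + … + f^5).
≈ 9.000 × (0.2500 + 0.0625 + 0.0156 + 0.0039 + 0.0010) ≈ 9.000 × 0.3330 ≈ 2.997 mcg/mL.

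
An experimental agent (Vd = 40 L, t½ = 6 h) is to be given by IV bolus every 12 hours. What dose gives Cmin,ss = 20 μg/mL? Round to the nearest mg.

τ/t½ = 12/6 ≈ 2, so f = (1/2)^(12/6) ≈ 0.250000.
Cmin,ss = (D/Vd)·f/(1−f), so D = Cmin,ss·Vd·(1−f)/f.
D = 20 × 40 × (1−f)/f ≈ 20 × 40 × 3.00000 ≈ 2400.00 mg.

2400 mg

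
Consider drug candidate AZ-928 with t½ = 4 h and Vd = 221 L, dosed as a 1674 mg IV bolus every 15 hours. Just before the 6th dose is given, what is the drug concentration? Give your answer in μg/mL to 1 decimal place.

f = (1/2)^(τ/t½) = (1/2)^(15/4) ≈ 0.0743.
C₀ = D/Vd = 1674/221 ≈ 7.575 μg/mL.
Before the 6th dose, 5 doses have been given. Superposition: Cmin = C₀·(f + f² + … + f^5).
≈ 7.575 × (0.0743 + 0.0055 + 0.0004 + 0.0000 + 0.0000) ≈ 7.575 × 0.0802 ≈ 0.608 μg/mL.

0.6 μg/mL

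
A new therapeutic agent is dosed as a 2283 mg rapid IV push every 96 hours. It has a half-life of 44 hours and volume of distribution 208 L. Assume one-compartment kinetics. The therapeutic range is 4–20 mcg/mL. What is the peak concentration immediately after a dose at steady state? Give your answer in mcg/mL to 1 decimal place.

τ/t½ = 96/44 ≈ 2.1818, so fraction remaining f = (1/2)^(96/44) ≈ 0.2204.
At steady state, accumulation factor R = 1/(1 − e^(−kτ)) ≈ 1.2827.
Each bolus raises the concentration by D/Vd = 2283/208 ≈ 10.976 mcg/mL.
Steady-state peak Cmax,ss = C₀·R ≈ 10.976 × 1.2827 ≈ 14.079 mcg/mL.
Peak 14.1 mcg/mL vs MTC 20 mcg/mL: below toxic threshold.

14.1 mcg/mL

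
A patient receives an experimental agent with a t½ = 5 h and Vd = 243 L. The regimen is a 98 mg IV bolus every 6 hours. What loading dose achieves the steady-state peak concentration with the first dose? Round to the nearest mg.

f = (1/2)^(6/5) ≈ 0.435275; accumulation ratio R = 1/(1−f) ≈ 1.77077.
Loading dose to hit Cmax,ss on first dose: D_load = D_maint·R ≈ 98 × 1.77077 ≈ 173.54 mg.

174 mg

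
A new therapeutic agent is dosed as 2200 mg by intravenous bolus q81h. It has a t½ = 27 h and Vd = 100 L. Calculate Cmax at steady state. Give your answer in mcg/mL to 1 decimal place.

25.1 mcg/mL

The dosing interval is 3 half-lives, so f = 2^(−3) = 0.125.
Accumulation ratio R = 1/(1 − f) = 1/0.875 = 8/7.
Single-dose peak C₀ = D/Vd = 2200/100 = 22 mcg/mL.
Steady-state peak Cmax,ss = C₀·R = 22 × 8/7 ≈ 25.143 mcg/mL.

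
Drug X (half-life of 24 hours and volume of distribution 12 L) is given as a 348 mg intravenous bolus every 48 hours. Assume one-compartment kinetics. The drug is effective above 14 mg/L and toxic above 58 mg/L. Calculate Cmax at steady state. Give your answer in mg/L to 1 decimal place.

38.7 mg/L

The dosing interval is 2 half-lives, so f = 2^(−2) = 0.25.
At steady state, R = 1/(1 − 0.25) = 4/3.
Single-dose peak C₀ = D/Vd = 348/12 = 29 mg/L.
Steady-state peak Cmax,ss = C₀·R = 29 × 4/3 ≈ 38.667 mg/L.
Peak 38.7 mg/L vs MTC 58 mg/L: below toxic threshold.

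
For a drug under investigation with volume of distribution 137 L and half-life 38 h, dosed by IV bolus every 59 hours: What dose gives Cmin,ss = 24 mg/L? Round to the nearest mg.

τ/t½ = 59/38 ≈ 1.5526, so f = (1/2)^(59/38) ≈ 0.340888.
Cmin,ss = (D/Vd)·f/(1−f), so D = Cmin,ss·Vd·(1−f)/f.
D = 24 × 137 × (1−f)/f ≈ 24 × 137 × 1.93351 ≈ 6357.38 mg.

6357 mg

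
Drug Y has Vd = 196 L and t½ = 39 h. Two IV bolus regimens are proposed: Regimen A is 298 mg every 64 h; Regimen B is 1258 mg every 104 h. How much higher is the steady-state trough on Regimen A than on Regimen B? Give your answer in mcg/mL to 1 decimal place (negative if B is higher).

Regimen A: f = (1/2)^(64/39) ≈ 0.3206; Cmin,ss = (298/196)·f/(1−f) ≈ 0.717 mcg/mL.
Regimen B: f = (1/2)^(104/39) ≈ 0.1575; Cmin,ss = (1258/196)·f/(1−f) ≈ 1.200 mcg/mL.
Difference ≈ 0.717 − 1.200 ≈ -0.483 mcg/mL.

-0.5 mcg/mL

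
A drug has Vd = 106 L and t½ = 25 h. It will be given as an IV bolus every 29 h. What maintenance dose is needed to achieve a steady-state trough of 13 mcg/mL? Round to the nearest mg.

1701 mg

τ/t½ = 29/25 ≈ 1.16, so f = (1/2)^(29/25) ≈ 0.447513.
Cmin,ss = (D/Vd)·f/(1−f), so D = Cmin,ss·Vd·(1−f)/f.
D = 13 × 106 × (1−f)/f ≈ 13 × 106 × 1.23457 ≈ 1701.24 mg.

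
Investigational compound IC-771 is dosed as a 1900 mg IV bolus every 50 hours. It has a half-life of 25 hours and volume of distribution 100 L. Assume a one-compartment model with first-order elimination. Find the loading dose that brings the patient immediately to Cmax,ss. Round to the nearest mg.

2533 mg

f = (1/2)^(50/25) ≈ 0.250000; accumulation ratio R = 1/(1−f) ≈ 1.33333.
Loading dose to hit Cmax,ss on first dose: D_load = D_maint·R ≈ 1900 × 1.33333 ≈ 2533.33 mg.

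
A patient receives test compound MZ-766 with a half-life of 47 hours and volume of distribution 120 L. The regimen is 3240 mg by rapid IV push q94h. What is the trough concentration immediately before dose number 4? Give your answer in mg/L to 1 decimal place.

8.9 mg/L

f = (1/2)^(τ/t½) = (1/2)^(94/47) ≈ 0.2500.
C₀ = D/Vd = 3240/120 ≈ 27.000 mg/L.
Before the 4th dose, 3 doses have been given. Superposition: Cmin = C₀·(f + f² + … + f^3).
≈ 27.000 × (0.2500 + 0.0625 + 0.0156) ≈ 27.000 × 0.3281 ≈ 8.859 mg/L.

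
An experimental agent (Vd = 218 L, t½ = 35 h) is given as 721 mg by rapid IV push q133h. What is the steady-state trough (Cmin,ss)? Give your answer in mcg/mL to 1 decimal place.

0.3 mcg/mL

k = ln2/t½ = ln2/35 ≈ 0.019804 h⁻¹; fraction remaining f = e^(−kτ) = e^(−0.019804×133) ≈ 0.0718.
Single-dose peak C₀ = D/Vd = 721/218 ≈ 3.307 mcg/mL.
Steady-state trough Cmin,ss = C₀·f/(1−f) ≈ 3.307 × 0.0718/0.9282 ≈ 0.256 mcg/mL.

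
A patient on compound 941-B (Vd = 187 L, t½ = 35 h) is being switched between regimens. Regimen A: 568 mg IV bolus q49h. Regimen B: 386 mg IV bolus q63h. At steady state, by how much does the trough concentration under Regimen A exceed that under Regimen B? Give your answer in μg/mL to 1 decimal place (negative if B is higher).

1.0 μg/mL

Regimen A: f = (1/2)^(49/35) ≈ 0.3789; Cmin,ss = (568/187)·f/(1−f) ≈ 1.853 μg/mL.
Regimen B: f = (1/2)^(63/35) ≈ 0.2872; Cmin,ss = (386/187)·f/(1−f) ≈ 0.832 μg/mL.
Difference ≈ 1.853 − 0.832 ≈ 1.021 μg/mL.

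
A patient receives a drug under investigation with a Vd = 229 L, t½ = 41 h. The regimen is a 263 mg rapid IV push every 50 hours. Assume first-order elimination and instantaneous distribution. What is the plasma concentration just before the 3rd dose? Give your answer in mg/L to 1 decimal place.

f = (1/2)^(τ/t½) = (1/2)^(50/41) ≈ 0.4294.
C₀ = D/Vd = 263/229 ≈ 1.148 mg/L.
Before the 3rd dose, 2 doses have been given. Superposition: Cmin = C₀·(f + f²).
≈ 1.148 × (0.4294 + 0.1844) ≈ 1.148 × 0.6138 ≈ 0.705 mg/L.

0.7 mg/L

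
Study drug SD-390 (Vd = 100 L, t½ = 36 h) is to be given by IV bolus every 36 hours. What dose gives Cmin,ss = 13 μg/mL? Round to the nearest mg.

τ/t½ = 36/36 ≈ 1, so f = (1/2)^(36/36) ≈ 0.500000.
Cmin,ss = (D/Vd)·f/(1−f), so D = Cmin,ss·Vd·(1−f)/f.
D = 13 × 100 × (1−f)/f ≈ 13 × 100 × 1.00000 ≈ 1300.00 mg.

1300 mg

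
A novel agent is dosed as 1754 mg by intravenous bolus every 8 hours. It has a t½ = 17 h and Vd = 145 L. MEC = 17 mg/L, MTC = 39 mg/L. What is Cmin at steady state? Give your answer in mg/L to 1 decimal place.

τ/t½ = 8/17 ≈ 0.47059, so fraction remaining f = (1/2)^(8/17) ≈ 0.7217.
Accumulation ratio R = 1/(1 − f) ≈ 1/0.2783 ≈ 3.5932.
Each bolus raises the concentration by D/Vd = 1754/145 ≈ 12.097 mg/L.
Steady-state peak Cmax,ss = C₀·R ≈ 12.097 × 3.5932 ≈ 43.467 mg/L.
Steady-state trough Cmin,ss = Cmax,ss·f ≈ 43.467 × 0.7217 ≈ 31.370 mg/L.
Trough 31.4 mg/L vs MEC 17 mg/L: adequate.

31.4 mg/L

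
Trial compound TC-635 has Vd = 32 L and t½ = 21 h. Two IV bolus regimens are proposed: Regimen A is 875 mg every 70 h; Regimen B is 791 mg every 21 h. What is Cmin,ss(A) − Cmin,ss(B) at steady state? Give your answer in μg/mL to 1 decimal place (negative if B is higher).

-21.7 μg/mL

Regimen A: f = (1/2)^(70/21) ≈ 0.0992; Cmin,ss = (875/32)·f/(1−f) ≈ 3.011 μg/mL.
Regimen B: f = (1/2)^(21/21) ≈ 0.5000; Cmin,ss = (791/32)·f/(1−f) ≈ 24.719 μg/mL.
Difference ≈ 3.011 − 24.719 ≈ -21.708 μg/mL.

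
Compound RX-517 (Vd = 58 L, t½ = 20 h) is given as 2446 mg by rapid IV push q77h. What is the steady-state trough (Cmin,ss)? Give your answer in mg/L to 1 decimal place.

τ/t½ = 77/20 ≈ 3.85, so fraction remaining f = (1/2)^(77/20) ≈ 0.0693.
Each bolus raises the concentration by D/Vd = 2446/58 ≈ 42.172 mg/L.
Steady-state trough Cmin,ss = C₀·f/(1−f) ≈ 42.172 × 0.0693/0.9307 ≈ 3.140 mg/L.

3.1 mg/L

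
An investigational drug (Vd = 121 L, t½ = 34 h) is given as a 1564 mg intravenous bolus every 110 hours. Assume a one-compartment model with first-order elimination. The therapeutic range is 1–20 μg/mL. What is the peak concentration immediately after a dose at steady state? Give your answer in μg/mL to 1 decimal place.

τ/t½ = 110/34 ≈ 3.2353, so fraction remaining f = (1/2)^(110/34) ≈ 0.1062.
At steady state, accumulation factor R = 1/(1 − e^(−kτ)) ≈ 1.1188.
Single-dose peak C₀ = D/Vd = 1564/121 ≈ 12.926 μg/mL.
Steady-state peak Cmax,ss = C₀·R ≈ 12.926 × 1.1188 ≈ 14.462 μg/mL.
Peak 14.5 μg/mL vs MTC 20 μg/mL: below toxic threshold.

14.5 μg/mL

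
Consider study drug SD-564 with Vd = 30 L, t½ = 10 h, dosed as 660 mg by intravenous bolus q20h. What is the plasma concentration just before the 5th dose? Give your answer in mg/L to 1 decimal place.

7.3 mg/L

f = (1/2)^(τ/t½) = (1/2)^(20/10) ≈ 0.2500.
C₀ = D/Vd = 660/30 ≈ 22.000 mg/L.
Before the 5th dose, 4 doses have been given. Superposition: Cmin = C₀·(f + f² + … + f^4).
≈ 22.000 × (0.2500 + 0.0625 + 0.0156 + 0.0039) ≈ 22.000 × 0.3320 ≈ 7.304 mg/L.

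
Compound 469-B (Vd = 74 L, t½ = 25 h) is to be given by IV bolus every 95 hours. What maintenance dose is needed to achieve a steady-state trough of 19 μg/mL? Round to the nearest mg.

τ/t½ = 95/25 ≈ 3.8, so f = (1/2)^(95/25) ≈ 0.071794.
Cmin,ss = (D/Vd)·f/(1−f), so D = Cmin,ss·Vd·(1−f)/f.
D = 19 × 74 × (1−f)/f ≈ 19 × 74 × 12.92874 ≈ 18177.81 mg.

18178 mg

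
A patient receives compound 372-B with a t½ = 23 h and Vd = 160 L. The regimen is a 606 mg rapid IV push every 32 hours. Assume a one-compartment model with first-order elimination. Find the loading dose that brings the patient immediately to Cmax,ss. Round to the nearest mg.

979 mg

f = (1/2)^(32/23) ≈ 0.381220; accumulation ratio R = 1/(1−f) ≈ 1.61608.
Loading dose to hit Cmax,ss on first dose: D_load = D_maint·R ≈ 606 × 1.61608 ≈ 979.34 mg.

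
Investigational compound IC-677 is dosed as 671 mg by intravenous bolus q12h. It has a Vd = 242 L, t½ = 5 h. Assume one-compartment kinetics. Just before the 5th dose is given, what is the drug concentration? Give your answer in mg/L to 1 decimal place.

f = (1/2)^(τ/t½) = (1/2)^(12/5) ≈ 0.1895.
C₀ = D/Vd = 671/242 ≈ 2.773 mg/L.
Before the 5th dose, 4 doses have been given. Superposition: Cmin = C₀·(f + f² + … + f^4).
≈ 2.773 × (0.1895 + 0.0359 + 0.0068 + 0.0013) ≈ 2.773 × 0.2335 ≈ 0.647 mg/L.

0.6 mg/L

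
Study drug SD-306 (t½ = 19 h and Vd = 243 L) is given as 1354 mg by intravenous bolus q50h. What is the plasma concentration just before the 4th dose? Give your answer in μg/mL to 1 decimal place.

f = (1/2)^(τ/t½) = (1/2)^(50/19) ≈ 0.1614.
C₀ = D/Vd = 1354/243 ≈ 5.572 μg/mL.
Before the 4th dose, 3 doses have been given. Superposition: Cmin = C₀·(f + f² + … + f^3).
≈ 5.572 × (0.1614 + 0.0260 + 0.0042) ≈ 5.572 × 0.1916 ≈ 1.068 μg/mL.

1.1 μg/mL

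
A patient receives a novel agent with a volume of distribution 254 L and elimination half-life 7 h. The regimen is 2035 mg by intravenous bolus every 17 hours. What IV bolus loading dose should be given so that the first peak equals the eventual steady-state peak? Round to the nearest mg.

f = (1/2)^(17/7) ≈ 0.185749; accumulation ratio R = 1/(1−f) ≈ 1.22812.
Loading dose to hit Cmax,ss on first dose: D_load = D_maint·R ≈ 2035 × 1.22812 ≈ 2499.22 mg.

2499 mg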